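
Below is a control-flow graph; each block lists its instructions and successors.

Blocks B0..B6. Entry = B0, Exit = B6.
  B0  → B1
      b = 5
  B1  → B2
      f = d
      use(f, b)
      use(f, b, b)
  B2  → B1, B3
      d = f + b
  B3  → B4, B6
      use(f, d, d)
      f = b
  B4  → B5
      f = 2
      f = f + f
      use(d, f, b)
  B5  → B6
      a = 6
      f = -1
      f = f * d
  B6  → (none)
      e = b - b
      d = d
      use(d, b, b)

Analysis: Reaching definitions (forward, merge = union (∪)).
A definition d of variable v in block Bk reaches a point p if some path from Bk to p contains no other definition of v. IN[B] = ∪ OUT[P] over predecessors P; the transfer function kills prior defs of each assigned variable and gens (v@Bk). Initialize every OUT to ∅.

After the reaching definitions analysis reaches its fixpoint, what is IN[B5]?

Answer: {b@B0, d@B2, f@B4}

Derivation:
Converged values:
  B0:   IN={}   OUT={b@B0}
  B1:   IN={b@B0, d@B2, f@B1}   OUT={b@B0, d@B2, f@B1}
  B2:   IN={b@B0, d@B2, f@B1}   OUT={b@B0, d@B2, f@B1}
  B3:   IN={b@B0, d@B2, f@B1}   OUT={b@B0, d@B2, f@B3}
  B4:   IN={b@B0, d@B2, f@B3}   OUT={b@B0, d@B2, f@B4}
  B5:   IN={b@B0, d@B2, f@B4}   OUT={a@B5, b@B0, d@B2, f@B5}
  B6:   IN={a@B5, b@B0, d@B2, f@B3, f@B5}   OUT={a@B5, b@B0, d@B6, e@B6, f@B3, f@B5}

Merge at B5: IN[B5] = OUT[B4] = {b@B0, d@B2, f@B4}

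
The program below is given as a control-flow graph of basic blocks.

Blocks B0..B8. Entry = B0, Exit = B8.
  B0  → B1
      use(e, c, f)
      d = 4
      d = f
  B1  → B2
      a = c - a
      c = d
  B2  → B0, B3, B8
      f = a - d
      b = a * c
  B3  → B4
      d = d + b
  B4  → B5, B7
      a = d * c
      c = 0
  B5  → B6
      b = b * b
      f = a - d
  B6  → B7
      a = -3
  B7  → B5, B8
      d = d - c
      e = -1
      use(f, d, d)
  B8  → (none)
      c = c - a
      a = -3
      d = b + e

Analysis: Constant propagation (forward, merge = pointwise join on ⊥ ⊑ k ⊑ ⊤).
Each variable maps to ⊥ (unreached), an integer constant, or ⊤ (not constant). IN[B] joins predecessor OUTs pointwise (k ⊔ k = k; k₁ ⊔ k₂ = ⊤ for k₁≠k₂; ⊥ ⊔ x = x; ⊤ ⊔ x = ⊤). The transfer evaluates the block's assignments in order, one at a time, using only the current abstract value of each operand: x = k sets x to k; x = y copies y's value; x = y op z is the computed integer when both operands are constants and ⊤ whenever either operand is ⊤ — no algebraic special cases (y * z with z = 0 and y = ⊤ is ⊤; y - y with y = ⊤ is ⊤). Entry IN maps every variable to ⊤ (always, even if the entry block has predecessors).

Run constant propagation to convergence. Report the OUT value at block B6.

Answer: {a: -3, b: ⊤, c: 0, d: ⊤, e: ⊤, f: ⊤}

Derivation:
Fixpoint table:
  B0:  IN=(all ⊤)  OUT=(all ⊤)
  B1:  IN=(all ⊤)  OUT=(all ⊤)
  B2:  IN=(all ⊤)  OUT=(all ⊤)
  B3:  IN=(all ⊤)  OUT=(all ⊤)
  B4:  IN=(all ⊤)  OUT={c:0; rest ⊤}
  B5:  IN={c:0; rest ⊤}  OUT={c:0; rest ⊤}
  B6:  IN={c:0; rest ⊤}  OUT={a:-3, c:0; rest ⊤}
  B7:  IN={c:0; rest ⊤}  OUT={c:0, e:-1; rest ⊤}
  B8:  IN=(all ⊤)  OUT={a:-3; rest ⊤}

Merge at B6: IN[B6] = OUT[B5] = {a: ⊤, b: ⊤, c: 0, d: ⊤, e: ⊤, f: ⊤}
Applying B6's transfer function to that IN value gives OUT[B6] (row B6 above).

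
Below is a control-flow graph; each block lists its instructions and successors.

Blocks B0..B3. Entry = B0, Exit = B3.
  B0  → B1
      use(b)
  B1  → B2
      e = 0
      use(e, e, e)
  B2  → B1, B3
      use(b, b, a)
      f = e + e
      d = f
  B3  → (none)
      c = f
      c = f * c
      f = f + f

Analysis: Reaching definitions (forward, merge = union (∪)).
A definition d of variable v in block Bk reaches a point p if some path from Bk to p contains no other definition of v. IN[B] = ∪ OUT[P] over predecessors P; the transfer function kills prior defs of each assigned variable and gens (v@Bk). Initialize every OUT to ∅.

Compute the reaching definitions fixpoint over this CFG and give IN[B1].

Answer: {d@B2, e@B1, f@B2}

Working:
Converged values:
  B0:  IN={}  OUT={}
  B1:  IN={d@B2, e@B1, f@B2}  OUT={d@B2, e@B1, f@B2}
  B2:  IN={d@B2, e@B1, f@B2}  OUT={d@B2, e@B1, f@B2}
  B3:  IN={d@B2, e@B1, f@B2}  OUT={c@B3, d@B2, e@B1, f@B3}

Merge at B1: IN[B1] = OUT[B0] ⊔ OUT[B2] = {d@B2, e@B1, f@B2}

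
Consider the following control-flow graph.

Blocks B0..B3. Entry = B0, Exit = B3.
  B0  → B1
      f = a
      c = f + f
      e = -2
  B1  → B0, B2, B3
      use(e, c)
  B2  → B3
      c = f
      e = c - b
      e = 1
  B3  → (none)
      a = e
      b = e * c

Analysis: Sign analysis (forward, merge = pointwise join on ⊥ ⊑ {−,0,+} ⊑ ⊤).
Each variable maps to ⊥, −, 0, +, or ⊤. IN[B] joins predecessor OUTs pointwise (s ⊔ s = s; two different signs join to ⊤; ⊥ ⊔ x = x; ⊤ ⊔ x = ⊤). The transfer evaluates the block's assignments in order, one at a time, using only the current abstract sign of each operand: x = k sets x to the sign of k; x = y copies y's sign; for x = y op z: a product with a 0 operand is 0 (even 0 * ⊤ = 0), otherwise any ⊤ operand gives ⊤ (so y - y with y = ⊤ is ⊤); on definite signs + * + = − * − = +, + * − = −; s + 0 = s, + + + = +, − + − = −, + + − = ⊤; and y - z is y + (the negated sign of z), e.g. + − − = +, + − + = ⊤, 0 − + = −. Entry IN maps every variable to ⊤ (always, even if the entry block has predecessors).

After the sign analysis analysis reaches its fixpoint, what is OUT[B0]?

Fixpoint table:
  B0:  IN=(all ⊤)  OUT={e:-; rest ⊤}
  B1:  IN={e:-; rest ⊤}  OUT={e:-; rest ⊤}
  B2:  IN={e:-; rest ⊤}  OUT={e:+; rest ⊤}
  B3:  IN=(all ⊤)  OUT=(all ⊤)

Merge at B0 (entry node, so the boundary value (all ⊤) is joined with the incoming edge(s)): IN[B0] = (all ⊤) ⊔ OUT[B1] = {a: ⊤, b: ⊤, c: ⊤, d: ⊤, e: ⊤, f: ⊤}
Applying B0's transfer function to that IN value gives OUT[B0] (row B0 above).

Answer: {a: ⊤, b: ⊤, c: ⊤, d: ⊤, e: -, f: ⊤}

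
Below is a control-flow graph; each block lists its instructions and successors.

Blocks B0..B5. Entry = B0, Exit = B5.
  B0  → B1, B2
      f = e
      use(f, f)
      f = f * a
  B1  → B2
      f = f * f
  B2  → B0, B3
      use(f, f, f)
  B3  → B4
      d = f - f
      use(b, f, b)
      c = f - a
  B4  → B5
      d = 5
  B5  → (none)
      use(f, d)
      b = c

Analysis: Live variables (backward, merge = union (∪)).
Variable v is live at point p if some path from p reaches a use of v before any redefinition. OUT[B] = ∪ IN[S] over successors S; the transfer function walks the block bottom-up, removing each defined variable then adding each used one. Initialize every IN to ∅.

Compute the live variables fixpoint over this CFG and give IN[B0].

Fixpoint table:
  B0:   IN={a, b, e}   OUT={a, b, e, f}
  B1:   IN={a, b, e, f}   OUT={a, b, e, f}
  B2:   IN={a, b, e, f}   OUT={a, b, e, f}
  B3:   IN={a, b, f}   OUT={c, f}
  B4:   IN={c, f}   OUT={c, d, f}
  B5:   IN={c, d, f}   OUT={}

Merge at B0: OUT[B0] = IN[B1] ⊔ IN[B2] = {a, b, e, f}
Applying B0's transfer function to that OUT value gives IN[B0] (row B0 above).

Answer: {a, b, e}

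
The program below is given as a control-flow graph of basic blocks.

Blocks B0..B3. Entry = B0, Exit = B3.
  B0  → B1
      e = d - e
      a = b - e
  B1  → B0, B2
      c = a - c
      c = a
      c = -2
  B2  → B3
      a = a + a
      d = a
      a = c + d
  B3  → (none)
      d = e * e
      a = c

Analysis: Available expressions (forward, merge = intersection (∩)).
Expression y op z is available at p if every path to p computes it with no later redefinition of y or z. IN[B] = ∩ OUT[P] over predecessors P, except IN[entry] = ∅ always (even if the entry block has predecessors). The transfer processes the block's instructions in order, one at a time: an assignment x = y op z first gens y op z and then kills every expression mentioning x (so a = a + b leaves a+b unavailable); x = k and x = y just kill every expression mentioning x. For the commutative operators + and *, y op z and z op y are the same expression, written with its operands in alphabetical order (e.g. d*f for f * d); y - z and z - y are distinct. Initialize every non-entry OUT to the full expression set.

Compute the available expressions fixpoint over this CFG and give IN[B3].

Answer: {b-e, c+d}

Working:
Per-block solution:
  B0: | IN={} | OUT={b-e}
  B1: | IN={b-e} | OUT={b-e}
  B2: | IN={b-e} | OUT={b-e, c+d}
  B3: | IN={b-e, c+d} | OUT={b-e, e*e}

Merge at B3: IN[B3] = OUT[B2] = {b-e, c+d}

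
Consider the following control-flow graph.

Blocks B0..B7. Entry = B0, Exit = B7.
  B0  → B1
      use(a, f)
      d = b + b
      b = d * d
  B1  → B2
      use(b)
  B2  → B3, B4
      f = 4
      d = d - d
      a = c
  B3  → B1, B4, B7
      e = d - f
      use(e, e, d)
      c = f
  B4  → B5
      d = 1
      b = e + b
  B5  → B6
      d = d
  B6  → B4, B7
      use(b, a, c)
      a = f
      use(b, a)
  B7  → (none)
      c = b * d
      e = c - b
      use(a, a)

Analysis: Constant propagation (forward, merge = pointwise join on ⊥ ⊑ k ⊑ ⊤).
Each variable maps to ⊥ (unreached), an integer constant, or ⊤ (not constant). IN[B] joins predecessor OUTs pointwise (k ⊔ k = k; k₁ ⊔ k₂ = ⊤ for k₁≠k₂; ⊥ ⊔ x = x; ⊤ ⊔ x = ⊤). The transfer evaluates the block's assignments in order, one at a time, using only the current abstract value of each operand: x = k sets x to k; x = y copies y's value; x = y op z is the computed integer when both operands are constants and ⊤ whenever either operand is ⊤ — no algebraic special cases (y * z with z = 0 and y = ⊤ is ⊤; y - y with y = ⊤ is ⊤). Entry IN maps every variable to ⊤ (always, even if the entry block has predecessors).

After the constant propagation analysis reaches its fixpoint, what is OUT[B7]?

Per-block solution:
  B0:  IN=(all ⊤)  OUT=(all ⊤)
  B1:  IN=(all ⊤)  OUT=(all ⊤)
  B2:  IN=(all ⊤)  OUT={f:4; rest ⊤}
  B3:  IN={f:4; rest ⊤}  OUT={c:4, f:4; rest ⊤}
  B4:  IN={f:4; rest ⊤}  OUT={d:1, f:4; rest ⊤}
  B5:  IN={d:1, f:4; rest ⊤}  OUT={d:1, f:4; rest ⊤}
  B6:  IN={d:1, f:4; rest ⊤}  OUT={a:4, d:1, f:4; rest ⊤}
  B7:  IN={f:4; rest ⊤}  OUT={f:4; rest ⊤}

Merge at B7: IN[B7] = OUT[B3] ⊔ OUT[B6] = {a: ⊤, b: ⊤, c: ⊤, d: ⊤, e: ⊤, f: 4}
Applying B7's transfer function to that IN value gives OUT[B7] (row B7 above).

Answer: {a: ⊤, b: ⊤, c: ⊤, d: ⊤, e: ⊤, f: 4}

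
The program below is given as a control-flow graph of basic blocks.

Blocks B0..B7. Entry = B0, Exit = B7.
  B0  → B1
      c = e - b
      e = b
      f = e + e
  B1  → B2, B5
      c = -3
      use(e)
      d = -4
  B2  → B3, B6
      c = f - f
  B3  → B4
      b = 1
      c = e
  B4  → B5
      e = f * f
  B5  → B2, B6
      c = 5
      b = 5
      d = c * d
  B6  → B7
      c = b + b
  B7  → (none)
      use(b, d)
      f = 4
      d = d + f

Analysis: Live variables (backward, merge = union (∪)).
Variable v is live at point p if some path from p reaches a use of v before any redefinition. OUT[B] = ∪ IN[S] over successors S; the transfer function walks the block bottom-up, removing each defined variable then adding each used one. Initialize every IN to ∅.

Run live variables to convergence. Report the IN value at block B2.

Answer: {b, d, e, f}

Derivation:
Per-block solution:
  B0: | IN={b, e} | OUT={b, e, f}
  B1: | IN={b, e, f} | OUT={b, d, e, f}
  B2: | IN={b, d, e, f} | OUT={b, d, e, f}
  B3: | IN={d, e, f} | OUT={d, f}
  B4: | IN={d, f} | OUT={d, e, f}
  B5: | IN={d, e, f} | OUT={b, d, e, f}
  B6: | IN={b, d} | OUT={b, d}
  B7: | IN={b, d} | OUT={}

Merge at B2: OUT[B2] = IN[B3] ⊔ IN[B6] = {b, d, e, f}
Applying B2's transfer function to that OUT value gives IN[B2] (row B2 above).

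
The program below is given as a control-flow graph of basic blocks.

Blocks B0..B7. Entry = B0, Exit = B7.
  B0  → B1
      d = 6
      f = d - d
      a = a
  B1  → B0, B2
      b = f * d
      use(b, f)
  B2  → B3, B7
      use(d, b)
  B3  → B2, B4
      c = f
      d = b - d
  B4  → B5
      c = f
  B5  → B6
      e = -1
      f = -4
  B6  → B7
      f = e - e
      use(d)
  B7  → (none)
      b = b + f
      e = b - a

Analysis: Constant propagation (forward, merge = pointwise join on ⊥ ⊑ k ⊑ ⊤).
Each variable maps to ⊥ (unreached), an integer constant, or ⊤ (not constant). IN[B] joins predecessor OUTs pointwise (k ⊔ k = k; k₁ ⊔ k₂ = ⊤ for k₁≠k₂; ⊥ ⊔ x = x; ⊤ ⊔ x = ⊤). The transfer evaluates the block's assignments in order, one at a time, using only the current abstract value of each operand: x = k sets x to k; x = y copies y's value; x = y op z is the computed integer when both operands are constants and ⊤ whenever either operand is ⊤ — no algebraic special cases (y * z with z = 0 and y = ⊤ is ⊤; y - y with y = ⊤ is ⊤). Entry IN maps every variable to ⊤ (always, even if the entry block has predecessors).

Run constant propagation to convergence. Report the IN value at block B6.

Answer: {a: ⊤, b: 0, c: 0, d: ⊤, e: -1, f: -4}

Trace:
Converged values:
  B0: | IN=(all ⊤) | OUT={d:6, f:0; rest ⊤}
  B1: | IN={d:6, f:0; rest ⊤} | OUT={b:0, d:6, f:0; rest ⊤}
  B2: | IN={b:0, f:0; rest ⊤} | OUT={b:0, f:0; rest ⊤}
  B3: | IN={b:0, f:0; rest ⊤} | OUT={b:0, c:0, f:0; rest ⊤}
  B4: | IN={b:0, c:0, f:0; rest ⊤} | OUT={b:0, c:0, f:0; rest ⊤}
  B5: | IN={b:0, c:0, f:0; rest ⊤} | OUT={b:0, c:0, e:-1, f:-4; rest ⊤}
  B6: | IN={b:0, c:0, e:-1, f:-4; rest ⊤} | OUT={b:0, c:0, e:-1, f:0; rest ⊤}
  B7: | IN={b:0, f:0; rest ⊤} | OUT={b:0, f:0; rest ⊤}

Merge at B6: IN[B6] = OUT[B5] = {a: ⊤, b: 0, c: 0, d: ⊤, e: -1, f: -4}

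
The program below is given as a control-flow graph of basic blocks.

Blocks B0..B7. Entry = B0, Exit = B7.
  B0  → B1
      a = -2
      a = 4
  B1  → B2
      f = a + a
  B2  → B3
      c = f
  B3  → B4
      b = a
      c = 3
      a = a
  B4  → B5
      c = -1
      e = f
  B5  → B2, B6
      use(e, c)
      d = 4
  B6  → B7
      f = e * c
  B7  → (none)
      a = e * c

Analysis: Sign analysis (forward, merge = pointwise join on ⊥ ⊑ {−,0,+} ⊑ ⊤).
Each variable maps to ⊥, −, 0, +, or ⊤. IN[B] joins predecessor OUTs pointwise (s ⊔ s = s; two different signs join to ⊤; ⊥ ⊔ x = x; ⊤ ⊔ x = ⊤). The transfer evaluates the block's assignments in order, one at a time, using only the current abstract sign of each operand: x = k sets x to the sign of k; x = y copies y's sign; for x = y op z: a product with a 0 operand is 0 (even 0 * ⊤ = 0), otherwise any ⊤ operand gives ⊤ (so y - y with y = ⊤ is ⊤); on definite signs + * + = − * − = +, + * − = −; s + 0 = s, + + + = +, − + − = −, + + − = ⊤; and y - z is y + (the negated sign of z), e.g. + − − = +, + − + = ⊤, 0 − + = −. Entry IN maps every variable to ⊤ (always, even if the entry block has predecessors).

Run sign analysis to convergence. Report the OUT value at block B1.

Fixpoint table:
  B0:   IN=(all ⊤)   OUT={a:+; rest ⊤}
  B1:   IN={a:+; rest ⊤}   OUT={a:+, f:+; rest ⊤}
  B2:   IN={a:+, f:+; rest ⊤}   OUT={a:+, c:+, f:+; rest ⊤}
  B3:   IN={a:+, c:+, f:+; rest ⊤}   OUT={a:+, b:+, c:+, f:+; rest ⊤}
  B4:   IN={a:+, b:+, c:+, f:+; rest ⊤}   OUT={a:+, b:+, c:-, e:+, f:+; rest ⊤}
  B5:   IN={a:+, b:+, c:-, e:+, f:+; rest ⊤}   OUT={a:+, b:+, c:-, d:+, e:+, f:+; rest ⊤}
  B6:   IN={a:+, b:+, c:-, d:+, e:+, f:+; rest ⊤}   OUT={a:+, b:+, c:-, d:+, e:+, f:-; rest ⊤}
  B7:   IN={a:+, b:+, c:-, d:+, e:+, f:-; rest ⊤}   OUT={a:-, b:+, c:-, d:+, e:+, f:-; rest ⊤}

Merge at B1: IN[B1] = OUT[B0] = {a: +, b: ⊤, c: ⊤, d: ⊤, e: ⊤, f: ⊤}
Applying B1's transfer function to that IN value gives OUT[B1] (row B1 above).

Answer: {a: +, b: ⊤, c: ⊤, d: ⊤, e: ⊤, f: +}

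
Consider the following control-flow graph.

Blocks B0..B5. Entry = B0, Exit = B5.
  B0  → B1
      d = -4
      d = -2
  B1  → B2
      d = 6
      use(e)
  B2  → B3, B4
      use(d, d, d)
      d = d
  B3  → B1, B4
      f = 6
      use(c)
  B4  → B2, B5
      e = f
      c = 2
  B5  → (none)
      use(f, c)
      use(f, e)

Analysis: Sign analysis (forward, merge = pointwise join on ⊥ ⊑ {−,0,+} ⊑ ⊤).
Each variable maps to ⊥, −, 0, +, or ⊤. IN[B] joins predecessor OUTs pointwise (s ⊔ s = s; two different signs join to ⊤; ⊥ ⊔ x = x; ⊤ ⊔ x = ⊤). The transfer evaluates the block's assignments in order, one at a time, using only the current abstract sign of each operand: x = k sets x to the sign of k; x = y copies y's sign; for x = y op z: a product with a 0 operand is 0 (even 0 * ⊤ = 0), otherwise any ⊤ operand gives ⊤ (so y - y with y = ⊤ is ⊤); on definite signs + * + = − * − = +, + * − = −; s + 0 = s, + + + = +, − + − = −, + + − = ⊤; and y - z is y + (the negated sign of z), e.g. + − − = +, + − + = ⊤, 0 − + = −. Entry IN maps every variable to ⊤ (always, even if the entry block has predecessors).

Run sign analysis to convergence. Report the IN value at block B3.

Fixpoint table:
  B0: | IN=(all ⊤) | OUT={d:-; rest ⊤}
  B1: | IN=(all ⊤) | OUT={d:+; rest ⊤}
  B2: | IN={d:+; rest ⊤} | OUT={d:+; rest ⊤}
  B3: | IN={d:+; rest ⊤} | OUT={d:+, f:+; rest ⊤}
  B4: | IN={d:+; rest ⊤} | OUT={c:+, d:+; rest ⊤}
  B5: | IN={c:+, d:+; rest ⊤} | OUT={c:+, d:+; rest ⊤}

Merge at B3: IN[B3] = OUT[B2] = {a: ⊤, b: ⊤, c: ⊤, d: +, e: ⊤, f: ⊤}

Answer: {a: ⊤, b: ⊤, c: ⊤, d: +, e: ⊤, f: ⊤}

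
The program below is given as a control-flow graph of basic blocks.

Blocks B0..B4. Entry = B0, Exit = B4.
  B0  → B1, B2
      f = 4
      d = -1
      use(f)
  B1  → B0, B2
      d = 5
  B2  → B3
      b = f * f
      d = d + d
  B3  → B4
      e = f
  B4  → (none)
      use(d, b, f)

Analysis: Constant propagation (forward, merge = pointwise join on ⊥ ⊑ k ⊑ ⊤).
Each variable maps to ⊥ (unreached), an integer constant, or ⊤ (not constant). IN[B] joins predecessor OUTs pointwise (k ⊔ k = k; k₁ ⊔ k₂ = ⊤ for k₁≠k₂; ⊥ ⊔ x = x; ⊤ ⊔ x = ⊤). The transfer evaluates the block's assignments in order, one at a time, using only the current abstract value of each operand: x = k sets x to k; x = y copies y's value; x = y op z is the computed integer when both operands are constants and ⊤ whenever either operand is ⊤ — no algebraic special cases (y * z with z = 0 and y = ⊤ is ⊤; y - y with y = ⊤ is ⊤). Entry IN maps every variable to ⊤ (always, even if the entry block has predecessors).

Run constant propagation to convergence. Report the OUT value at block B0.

Answer: {a: ⊤, b: ⊤, c: ⊤, d: -1, e: ⊤, f: 4}

Derivation:
Converged values:
  B0: | IN=(all ⊤) | OUT={d:-1, f:4; rest ⊤}
  B1: | IN={d:-1, f:4; rest ⊤} | OUT={d:5, f:4; rest ⊤}
  B2: | IN={f:4; rest ⊤} | OUT={b:16, f:4; rest ⊤}
  B3: | IN={b:16, f:4; rest ⊤} | OUT={b:16, e:4, f:4; rest ⊤}
  B4: | IN={b:16, e:4, f:4; rest ⊤} | OUT={b:16, e:4, f:4; rest ⊤}

Merge at B0 (entry node, so the boundary value (all ⊤) is joined with the incoming edge(s)): IN[B0] = (all ⊤) ⊔ OUT[B1] = {a: ⊤, b: ⊤, c: ⊤, d: ⊤, e: ⊤, f: ⊤}
Applying B0's transfer function to that IN value gives OUT[B0] (row B0 above).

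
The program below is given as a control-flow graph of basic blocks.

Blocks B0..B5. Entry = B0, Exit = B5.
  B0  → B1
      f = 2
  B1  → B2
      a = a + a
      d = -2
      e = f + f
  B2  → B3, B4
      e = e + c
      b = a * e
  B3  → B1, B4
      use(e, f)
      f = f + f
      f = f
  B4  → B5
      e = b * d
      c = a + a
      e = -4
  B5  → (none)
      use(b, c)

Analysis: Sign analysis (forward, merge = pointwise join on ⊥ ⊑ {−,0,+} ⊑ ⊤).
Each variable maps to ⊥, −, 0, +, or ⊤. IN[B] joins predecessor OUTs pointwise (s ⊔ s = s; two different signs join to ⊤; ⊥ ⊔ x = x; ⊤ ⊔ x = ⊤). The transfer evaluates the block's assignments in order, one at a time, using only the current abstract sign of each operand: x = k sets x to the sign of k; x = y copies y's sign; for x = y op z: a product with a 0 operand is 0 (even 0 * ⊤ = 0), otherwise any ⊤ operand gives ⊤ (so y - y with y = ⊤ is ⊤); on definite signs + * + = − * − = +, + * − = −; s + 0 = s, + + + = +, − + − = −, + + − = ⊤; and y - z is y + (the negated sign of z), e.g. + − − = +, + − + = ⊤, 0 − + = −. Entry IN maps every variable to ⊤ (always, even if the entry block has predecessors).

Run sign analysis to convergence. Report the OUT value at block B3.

Fixpoint table:
  B0:  IN=(all ⊤)  OUT={f:+; rest ⊤}
  B1:  IN={f:+; rest ⊤}  OUT={d:-, e:+, f:+; rest ⊤}
  B2:  IN={d:-, e:+, f:+; rest ⊤}  OUT={d:-, f:+; rest ⊤}
  B3:  IN={d:-, f:+; rest ⊤}  OUT={d:-, f:+; rest ⊤}
  B4:  IN={d:-, f:+; rest ⊤}  OUT={d:-, e:-, f:+; rest ⊤}
  B5:  IN={d:-, e:-, f:+; rest ⊤}  OUT={d:-, e:-, f:+; rest ⊤}

Merge at B3: IN[B3] = OUT[B2] = {a: ⊤, b: ⊤, c: ⊤, d: -, e: ⊤, f: +}
Applying B3's transfer function to that IN value gives OUT[B3] (row B3 above).

Answer: {a: ⊤, b: ⊤, c: ⊤, d: -, e: ⊤, f: +}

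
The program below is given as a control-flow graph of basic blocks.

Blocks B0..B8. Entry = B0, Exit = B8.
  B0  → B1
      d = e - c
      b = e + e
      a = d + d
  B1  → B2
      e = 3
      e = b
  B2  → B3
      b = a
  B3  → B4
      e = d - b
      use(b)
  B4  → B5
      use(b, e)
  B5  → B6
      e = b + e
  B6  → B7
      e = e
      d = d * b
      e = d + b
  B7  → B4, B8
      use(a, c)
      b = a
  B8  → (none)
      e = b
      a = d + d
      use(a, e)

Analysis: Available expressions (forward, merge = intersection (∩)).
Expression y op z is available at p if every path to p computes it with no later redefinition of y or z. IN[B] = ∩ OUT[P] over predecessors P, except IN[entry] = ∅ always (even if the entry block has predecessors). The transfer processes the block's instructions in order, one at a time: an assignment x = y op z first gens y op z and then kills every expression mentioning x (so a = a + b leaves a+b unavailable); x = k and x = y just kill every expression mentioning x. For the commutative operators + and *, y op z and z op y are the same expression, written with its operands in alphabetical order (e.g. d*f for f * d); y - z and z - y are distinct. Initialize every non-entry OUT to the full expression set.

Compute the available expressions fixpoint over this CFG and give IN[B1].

Per-block solution:
  B0: | IN={} | OUT={d+d, e+e, e-c}
  B1: | IN={d+d, e+e, e-c} | OUT={d+d}
  B2: | IN={d+d} | OUT={d+d}
  B3: | IN={d+d} | OUT={d+d, d-b}
  B4: | IN={} | OUT={}
  B5: | IN={} | OUT={}
  B6: | IN={} | OUT={b+d}
  B7: | IN={b+d} | OUT={}
  B8: | IN={} | OUT={d+d}

Merge at B1: IN[B1] = OUT[B0] = {d+d, e+e, e-c}

Answer: {d+d, e+e, e-c}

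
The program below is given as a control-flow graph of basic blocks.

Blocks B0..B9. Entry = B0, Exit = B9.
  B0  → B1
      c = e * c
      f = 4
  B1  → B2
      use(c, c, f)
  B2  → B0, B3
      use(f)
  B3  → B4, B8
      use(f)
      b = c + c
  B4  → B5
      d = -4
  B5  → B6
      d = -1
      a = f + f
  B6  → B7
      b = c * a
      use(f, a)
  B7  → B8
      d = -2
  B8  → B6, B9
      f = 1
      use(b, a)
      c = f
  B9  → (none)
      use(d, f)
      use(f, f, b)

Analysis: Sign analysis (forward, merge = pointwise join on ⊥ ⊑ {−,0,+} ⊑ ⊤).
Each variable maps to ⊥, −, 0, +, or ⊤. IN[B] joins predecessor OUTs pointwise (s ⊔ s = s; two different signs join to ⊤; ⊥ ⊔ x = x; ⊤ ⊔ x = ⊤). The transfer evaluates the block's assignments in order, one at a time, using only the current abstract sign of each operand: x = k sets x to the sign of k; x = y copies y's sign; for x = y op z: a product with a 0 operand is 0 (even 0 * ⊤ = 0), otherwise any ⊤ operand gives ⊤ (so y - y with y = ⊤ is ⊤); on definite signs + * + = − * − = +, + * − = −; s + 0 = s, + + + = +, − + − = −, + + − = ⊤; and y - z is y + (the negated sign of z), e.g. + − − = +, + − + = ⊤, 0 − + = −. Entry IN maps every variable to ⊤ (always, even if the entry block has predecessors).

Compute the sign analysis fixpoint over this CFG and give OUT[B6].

Per-block solution:
  B0:   IN=(all ⊤)   OUT={f:+; rest ⊤}
  B1:   IN={f:+; rest ⊤}   OUT={f:+; rest ⊤}
  B2:   IN={f:+; rest ⊤}   OUT={f:+; rest ⊤}
  B3:   IN={f:+; rest ⊤}   OUT={f:+; rest ⊤}
  B4:   IN={f:+; rest ⊤}   OUT={d:-, f:+; rest ⊤}
  B5:   IN={d:-, f:+; rest ⊤}   OUT={a:+, d:-, f:+; rest ⊤}
  B6:   IN={f:+; rest ⊤}   OUT={f:+; rest ⊤}
  B7:   IN={f:+; rest ⊤}   OUT={d:-, f:+; rest ⊤}
  B8:   IN={f:+; rest ⊤}   OUT={c:+, f:+; rest ⊤}
  B9:   IN={c:+, f:+; rest ⊤}   OUT={c:+, f:+; rest ⊤}

Merge at B6: IN[B6] = OUT[B5] ⊔ OUT[B8] = {a: ⊤, b: ⊤, c: ⊤, d: ⊤, e: ⊤, f: +}
Applying B6's transfer function to that IN value gives OUT[B6] (row B6 above).

Answer: {a: ⊤, b: ⊤, c: ⊤, d: ⊤, e: ⊤, f: +}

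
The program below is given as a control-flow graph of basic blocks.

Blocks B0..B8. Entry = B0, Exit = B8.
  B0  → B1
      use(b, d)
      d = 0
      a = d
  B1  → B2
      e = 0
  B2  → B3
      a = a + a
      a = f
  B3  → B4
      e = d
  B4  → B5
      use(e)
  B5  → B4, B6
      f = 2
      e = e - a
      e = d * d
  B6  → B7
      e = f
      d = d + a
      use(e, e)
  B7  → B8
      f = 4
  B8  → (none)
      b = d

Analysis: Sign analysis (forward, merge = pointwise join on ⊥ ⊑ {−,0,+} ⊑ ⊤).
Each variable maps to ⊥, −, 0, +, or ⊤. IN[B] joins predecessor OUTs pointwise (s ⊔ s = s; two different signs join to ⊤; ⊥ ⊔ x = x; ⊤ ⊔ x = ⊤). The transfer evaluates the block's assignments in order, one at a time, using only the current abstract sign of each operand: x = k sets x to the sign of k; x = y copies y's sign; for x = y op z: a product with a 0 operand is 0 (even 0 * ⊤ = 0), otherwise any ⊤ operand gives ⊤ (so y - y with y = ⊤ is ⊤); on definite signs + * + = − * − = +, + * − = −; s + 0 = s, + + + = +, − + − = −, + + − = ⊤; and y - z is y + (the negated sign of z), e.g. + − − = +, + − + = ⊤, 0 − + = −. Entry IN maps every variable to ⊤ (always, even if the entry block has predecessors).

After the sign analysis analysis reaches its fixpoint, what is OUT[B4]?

Answer: {a: ⊤, b: ⊤, c: ⊤, d: 0, e: 0, f: ⊤}

Derivation:
Converged values:
  B0:   IN=(all ⊤)   OUT={a:0, d:0; rest ⊤}
  B1:   IN={a:0, d:0; rest ⊤}   OUT={a:0, d:0, e:0; rest ⊤}
  B2:   IN={a:0, d:0, e:0; rest ⊤}   OUT={d:0, e:0; rest ⊤}
  B3:   IN={d:0, e:0; rest ⊤}   OUT={d:0, e:0; rest ⊤}
  B4:   IN={d:0, e:0; rest ⊤}   OUT={d:0, e:0; rest ⊤}
  B5:   IN={d:0, e:0; rest ⊤}   OUT={d:0, e:0, f:+; rest ⊤}
  B6:   IN={d:0, e:0, f:+; rest ⊤}   OUT={e:+, f:+; rest ⊤}
  B7:   IN={e:+, f:+; rest ⊤}   OUT={e:+, f:+; rest ⊤}
  B8:   IN={e:+, f:+; rest ⊤}   OUT={e:+, f:+; rest ⊤}

Merge at B4: IN[B4] = OUT[B3] ⊔ OUT[B5] = {a: ⊤, b: ⊤, c: ⊤, d: 0, e: 0, f: ⊤}
Applying B4's transfer function to that IN value gives OUT[B4] (row B4 above).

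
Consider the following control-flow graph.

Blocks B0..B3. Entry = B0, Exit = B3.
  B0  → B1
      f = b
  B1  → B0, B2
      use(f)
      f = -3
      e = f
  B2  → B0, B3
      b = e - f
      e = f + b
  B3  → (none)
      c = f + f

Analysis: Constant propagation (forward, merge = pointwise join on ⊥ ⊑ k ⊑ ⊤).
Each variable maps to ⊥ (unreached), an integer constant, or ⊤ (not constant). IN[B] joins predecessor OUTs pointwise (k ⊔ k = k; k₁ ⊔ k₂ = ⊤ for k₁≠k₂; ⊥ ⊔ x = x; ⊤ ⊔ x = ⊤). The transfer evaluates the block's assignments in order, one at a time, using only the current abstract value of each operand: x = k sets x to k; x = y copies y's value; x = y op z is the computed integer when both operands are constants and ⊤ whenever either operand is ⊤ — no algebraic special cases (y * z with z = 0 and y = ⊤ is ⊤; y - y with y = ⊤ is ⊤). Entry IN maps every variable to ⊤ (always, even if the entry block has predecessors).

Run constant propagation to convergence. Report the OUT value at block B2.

Converged values:
  B0:   IN=(all ⊤)   OUT=(all ⊤)
  B1:   IN=(all ⊤)   OUT={e:-3, f:-3; rest ⊤}
  B2:   IN={e:-3, f:-3; rest ⊤}   OUT={b:0, e:-3, f:-3; rest ⊤}
  B3:   IN={b:0, e:-3, f:-3; rest ⊤}   OUT={b:0, c:-6, e:-3, f:-3; rest ⊤}

Merge at B2: IN[B2] = OUT[B1] = {a: ⊤, b: ⊤, c: ⊤, d: ⊤, e: -3, f: -3}
Applying B2's transfer function to that IN value gives OUT[B2] (row B2 above).

Answer: {a: ⊤, b: 0, c: ⊤, d: ⊤, e: -3, f: -3}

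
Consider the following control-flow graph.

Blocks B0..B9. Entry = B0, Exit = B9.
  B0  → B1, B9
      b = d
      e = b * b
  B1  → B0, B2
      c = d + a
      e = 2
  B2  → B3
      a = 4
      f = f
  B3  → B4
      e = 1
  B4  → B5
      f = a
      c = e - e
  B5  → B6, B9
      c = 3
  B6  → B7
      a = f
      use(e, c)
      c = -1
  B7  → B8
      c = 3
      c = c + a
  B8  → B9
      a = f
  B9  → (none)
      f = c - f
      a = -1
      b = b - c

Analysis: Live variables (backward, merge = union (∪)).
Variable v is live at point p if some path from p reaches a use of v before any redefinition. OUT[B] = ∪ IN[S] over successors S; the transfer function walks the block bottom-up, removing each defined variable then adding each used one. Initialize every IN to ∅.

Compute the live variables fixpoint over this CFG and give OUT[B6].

Answer: {a, b, f}

Derivation:
Fixpoint table:
  B0: | IN={a, c, d, f} | OUT={a, b, c, d, f}
  B1: | IN={a, b, d, f} | OUT={a, b, c, d, f}
  B2: | IN={b, f} | OUT={a, b}
  B3: | IN={a, b} | OUT={a, b, e}
  B4: | IN={a, b, e} | OUT={b, e, f}
  B5: | IN={b, e, f} | OUT={b, c, e, f}
  B6: | IN={b, c, e, f} | OUT={a, b, f}
  B7: | IN={a, b, f} | OUT={b, c, f}
  B8: | IN={b, c, f} | OUT={b, c, f}
  B9: | IN={b, c, f} | OUT={}

Merge at B6: OUT[B6] = IN[B7] = {a, b, f}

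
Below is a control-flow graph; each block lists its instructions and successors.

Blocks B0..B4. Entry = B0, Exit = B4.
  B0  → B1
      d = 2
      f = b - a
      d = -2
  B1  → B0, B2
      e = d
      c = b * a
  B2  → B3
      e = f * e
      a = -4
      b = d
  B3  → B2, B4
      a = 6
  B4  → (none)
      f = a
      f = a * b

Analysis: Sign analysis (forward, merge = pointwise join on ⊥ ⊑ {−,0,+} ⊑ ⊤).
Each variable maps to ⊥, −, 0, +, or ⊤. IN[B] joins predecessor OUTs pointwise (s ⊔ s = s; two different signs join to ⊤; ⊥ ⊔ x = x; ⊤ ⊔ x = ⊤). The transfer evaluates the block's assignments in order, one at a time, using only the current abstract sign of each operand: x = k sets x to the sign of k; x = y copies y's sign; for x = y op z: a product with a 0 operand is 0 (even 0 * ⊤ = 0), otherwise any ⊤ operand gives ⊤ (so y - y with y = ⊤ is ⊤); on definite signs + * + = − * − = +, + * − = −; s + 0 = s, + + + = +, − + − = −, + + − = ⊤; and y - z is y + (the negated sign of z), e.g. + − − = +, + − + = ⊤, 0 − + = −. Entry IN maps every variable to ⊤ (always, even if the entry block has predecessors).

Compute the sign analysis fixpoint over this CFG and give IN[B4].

Per-block solution:
  B0:  IN=(all ⊤)  OUT={d:-; rest ⊤}
  B1:  IN={d:-; rest ⊤}  OUT={d:-, e:-; rest ⊤}
  B2:  IN={d:-; rest ⊤}  OUT={a:-, b:-, d:-; rest ⊤}
  B3:  IN={a:-, b:-, d:-; rest ⊤}  OUT={a:+, b:-, d:-; rest ⊤}
  B4:  IN={a:+, b:-, d:-; rest ⊤}  OUT={a:+, b:-, d:-, f:-; rest ⊤}

Merge at B4: IN[B4] = OUT[B3] = {a: +, b: -, c: ⊤, d: -, e: ⊤, f: ⊤}

Answer: {a: +, b: -, c: ⊤, d: -, e: ⊤, f: ⊤}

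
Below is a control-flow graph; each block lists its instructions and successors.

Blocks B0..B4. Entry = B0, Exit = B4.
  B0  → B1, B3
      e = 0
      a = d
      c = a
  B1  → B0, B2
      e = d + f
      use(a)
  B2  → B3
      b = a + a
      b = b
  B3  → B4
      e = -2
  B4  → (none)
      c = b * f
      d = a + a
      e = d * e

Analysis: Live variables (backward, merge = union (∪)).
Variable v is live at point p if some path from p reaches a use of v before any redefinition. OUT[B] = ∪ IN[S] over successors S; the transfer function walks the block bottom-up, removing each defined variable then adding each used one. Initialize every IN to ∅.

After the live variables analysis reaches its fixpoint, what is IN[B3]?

Answer: {a, b, f}

Working:
Converged values:
  B0: | IN={b, d, f} | OUT={a, b, d, f}
  B1: | IN={a, b, d, f} | OUT={a, b, d, f}
  B2: | IN={a, f} | OUT={a, b, f}
  B3: | IN={a, b, f} | OUT={a, b, e, f}
  B4: | IN={a, b, e, f} | OUT={}

Merge at B3: OUT[B3] = IN[B4] = {a, b, e, f}
Applying B3's transfer function to that OUT value gives IN[B3] (row B3 above).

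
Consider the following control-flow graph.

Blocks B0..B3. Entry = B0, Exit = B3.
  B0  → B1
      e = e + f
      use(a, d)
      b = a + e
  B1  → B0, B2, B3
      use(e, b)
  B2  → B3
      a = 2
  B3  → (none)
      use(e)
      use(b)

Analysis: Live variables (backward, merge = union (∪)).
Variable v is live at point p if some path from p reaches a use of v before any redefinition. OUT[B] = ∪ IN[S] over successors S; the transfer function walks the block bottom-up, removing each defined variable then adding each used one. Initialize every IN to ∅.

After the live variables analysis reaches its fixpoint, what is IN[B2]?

Converged values:
  B0:   IN={a, d, e, f}   OUT={a, b, d, e, f}
  B1:   IN={a, b, d, e, f}   OUT={a, b, d, e, f}
  B2:   IN={b, e}   OUT={b, e}
  B3:   IN={b, e}   OUT={}

Merge at B2: OUT[B2] = IN[B3] = {b, e}
Applying B2's transfer function to that OUT value gives IN[B2] (row B2 above).

Answer: {b, e}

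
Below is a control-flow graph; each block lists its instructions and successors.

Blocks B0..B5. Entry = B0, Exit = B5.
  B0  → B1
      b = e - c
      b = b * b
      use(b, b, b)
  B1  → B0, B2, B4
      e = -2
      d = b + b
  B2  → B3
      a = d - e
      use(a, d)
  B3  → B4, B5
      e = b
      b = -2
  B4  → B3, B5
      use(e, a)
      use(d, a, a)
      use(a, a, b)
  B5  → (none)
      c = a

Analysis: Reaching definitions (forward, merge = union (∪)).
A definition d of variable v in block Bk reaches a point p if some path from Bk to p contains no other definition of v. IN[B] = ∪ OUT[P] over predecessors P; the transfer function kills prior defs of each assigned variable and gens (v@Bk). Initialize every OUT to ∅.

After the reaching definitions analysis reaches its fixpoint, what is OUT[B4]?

Per-block solution:
  B0:   IN={b@B0, d@B1, e@B1}   OUT={b@B0, d@B1, e@B1}
  B1:   IN={b@B0, d@B1, e@B1}   OUT={b@B0, d@B1, e@B1}
  B2:   IN={b@B0, d@B1, e@B1}   OUT={a@B2, b@B0, d@B1, e@B1}
  B3:   IN={a@B2, b@B0, b@B3, d@B1, e@B1, e@B3}   OUT={a@B2, b@B3, d@B1, e@B3}
  B4:   IN={a@B2, b@B0, b@B3, d@B1, e@B1, e@B3}   OUT={a@B2, b@B0, b@B3, d@B1, e@B1, e@B3}
  B5:   IN={a@B2, b@B0, b@B3, d@B1, e@B1, e@B3}   OUT={a@B2, b@B0, b@B3, c@B5, d@B1, e@B1, e@B3}

Merge at B4: IN[B4] = OUT[B1] ⊔ OUT[B3] = {a@B2, b@B0, b@B3, d@B1, e@B1, e@B3}
Applying B4's transfer function to that IN value gives OUT[B4] (row B4 above).

Answer: {a@B2, b@B0, b@B3, d@B1, e@B1, e@B3}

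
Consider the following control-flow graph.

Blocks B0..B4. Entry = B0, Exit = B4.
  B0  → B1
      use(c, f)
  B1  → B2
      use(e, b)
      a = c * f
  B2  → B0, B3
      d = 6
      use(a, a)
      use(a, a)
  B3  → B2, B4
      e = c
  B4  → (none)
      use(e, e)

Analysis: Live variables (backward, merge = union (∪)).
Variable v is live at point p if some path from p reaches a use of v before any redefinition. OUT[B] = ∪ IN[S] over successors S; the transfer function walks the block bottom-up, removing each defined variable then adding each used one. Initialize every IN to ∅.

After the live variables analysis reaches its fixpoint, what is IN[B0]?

Answer: {b, c, e, f}

Working:
Fixpoint table:
  B0:  IN={b, c, e, f}  OUT={b, c, e, f}
  B1:  IN={b, c, e, f}  OUT={a, b, c, e, f}
  B2:  IN={a, b, c, e, f}  OUT={a, b, c, e, f}
  B3:  IN={a, b, c, f}  OUT={a, b, c, e, f}
  B4:  IN={e}  OUT={}

Merge at B0: OUT[B0] = IN[B1] = {b, c, e, f}
Applying B0's transfer function to that OUT value gives IN[B0] (row B0 above).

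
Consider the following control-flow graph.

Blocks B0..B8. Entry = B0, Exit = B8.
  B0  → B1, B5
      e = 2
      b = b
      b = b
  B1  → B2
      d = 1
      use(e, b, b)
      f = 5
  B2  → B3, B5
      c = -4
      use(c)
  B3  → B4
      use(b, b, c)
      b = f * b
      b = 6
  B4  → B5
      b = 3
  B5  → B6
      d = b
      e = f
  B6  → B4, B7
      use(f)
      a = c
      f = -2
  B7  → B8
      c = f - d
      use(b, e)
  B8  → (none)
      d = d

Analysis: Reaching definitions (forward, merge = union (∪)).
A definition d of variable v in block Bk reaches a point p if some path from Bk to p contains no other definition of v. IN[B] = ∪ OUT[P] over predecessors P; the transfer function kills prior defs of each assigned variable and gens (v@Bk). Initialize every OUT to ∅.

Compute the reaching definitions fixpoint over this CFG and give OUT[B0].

Per-block solution:
  B0:  IN={}  OUT={b@B0, e@B0}
  B1:  IN={b@B0, e@B0}  OUT={b@B0, d@B1, e@B0, f@B1}
  B2:  IN={b@B0, d@B1, e@B0, f@B1}  OUT={b@B0, c@B2, d@B1, e@B0, f@B1}
  B3:  IN={b@B0, c@B2, d@B1, e@B0, f@B1}  OUT={b@B3, c@B2, d@B1, e@B0, f@B1}
  B4:  IN={a@B6, b@B0, b@B3, b@B4, c@B2, d@B1, d@B5, e@B0, e@B5, f@B1, f@B6}  OUT={a@B6, b@B4, c@B2, d@B1, d@B5, e@B0, e@B5, f@B1, f@B6}
  B5:  IN={a@B6, b@B0, b@B4, c@B2, d@B1, d@B5, e@B0, e@B5, f@B1, f@B6}  OUT={a@B6, b@B0, b@B4, c@B2, d@B5, e@B5, f@B1, f@B6}
  B6:  IN={a@B6, b@B0, b@B4, c@B2, d@B5, e@B5, f@B1, f@B6}  OUT={a@B6, b@B0, b@B4, c@B2, d@B5, e@B5, f@B6}
  B7:  IN={a@B6, b@B0, b@B4, c@B2, d@B5, e@B5, f@B6}  OUT={a@B6, b@B0, b@B4, c@B7, d@B5, e@B5, f@B6}
  B8:  IN={a@B6, b@B0, b@B4, c@B7, d@B5, e@B5, f@B6}  OUT={a@B6, b@B0, b@B4, c@B7, d@B8, e@B5, f@B6}

B0 is the boundary node: IN[B0] = {}
Applying B0's transfer function to that IN value gives OUT[B0] (row B0 above).

Answer: {b@B0, e@B0}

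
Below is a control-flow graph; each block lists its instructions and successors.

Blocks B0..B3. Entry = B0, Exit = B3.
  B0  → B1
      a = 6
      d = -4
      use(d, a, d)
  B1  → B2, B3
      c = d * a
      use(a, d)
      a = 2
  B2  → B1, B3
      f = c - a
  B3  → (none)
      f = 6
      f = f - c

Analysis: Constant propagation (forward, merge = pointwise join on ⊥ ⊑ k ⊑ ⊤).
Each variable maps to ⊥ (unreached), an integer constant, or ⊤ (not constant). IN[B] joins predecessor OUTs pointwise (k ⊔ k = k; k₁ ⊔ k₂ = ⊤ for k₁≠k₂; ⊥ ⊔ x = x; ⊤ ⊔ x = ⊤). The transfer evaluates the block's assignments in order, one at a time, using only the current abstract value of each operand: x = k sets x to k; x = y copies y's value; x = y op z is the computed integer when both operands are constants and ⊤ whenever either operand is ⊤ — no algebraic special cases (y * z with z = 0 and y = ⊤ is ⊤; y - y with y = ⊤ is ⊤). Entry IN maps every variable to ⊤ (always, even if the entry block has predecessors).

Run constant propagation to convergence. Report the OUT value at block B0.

Answer: {a: 6, b: ⊤, c: ⊤, d: -4, e: ⊤, f: ⊤}

Trace:
Fixpoint table:
  B0:  IN=(all ⊤)  OUT={a:6, d:-4; rest ⊤}
  B1:  IN={d:-4; rest ⊤}  OUT={a:2, d:-4; rest ⊤}
  B2:  IN={a:2, d:-4; rest ⊤}  OUT={a:2, d:-4; rest ⊤}
  B3:  IN={a:2, d:-4; rest ⊤}  OUT={a:2, d:-4; rest ⊤}

B0 is the boundary node: IN[B0] = {a: ⊤, b: ⊤, c: ⊤, d: ⊤, e: ⊤, f: ⊤}
Applying B0's transfer function to that IN value gives OUT[B0] (row B0 above).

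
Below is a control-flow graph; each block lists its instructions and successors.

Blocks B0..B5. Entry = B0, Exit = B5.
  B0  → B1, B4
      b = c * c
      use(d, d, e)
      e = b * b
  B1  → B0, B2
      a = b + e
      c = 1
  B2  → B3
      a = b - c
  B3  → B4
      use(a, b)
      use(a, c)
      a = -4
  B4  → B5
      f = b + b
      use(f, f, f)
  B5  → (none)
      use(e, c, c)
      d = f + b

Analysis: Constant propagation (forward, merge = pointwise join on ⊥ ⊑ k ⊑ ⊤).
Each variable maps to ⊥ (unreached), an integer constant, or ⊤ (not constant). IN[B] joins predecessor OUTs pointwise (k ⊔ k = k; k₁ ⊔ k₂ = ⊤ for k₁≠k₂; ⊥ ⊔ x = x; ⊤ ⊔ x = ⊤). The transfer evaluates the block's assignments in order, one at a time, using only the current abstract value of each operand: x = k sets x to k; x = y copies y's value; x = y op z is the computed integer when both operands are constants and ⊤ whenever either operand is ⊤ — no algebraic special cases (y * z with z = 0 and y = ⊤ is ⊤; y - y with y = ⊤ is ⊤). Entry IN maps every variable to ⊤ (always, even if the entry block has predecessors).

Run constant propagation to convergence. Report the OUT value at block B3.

Converged values:
  B0: | IN=(all ⊤) | OUT=(all ⊤)
  B1: | IN=(all ⊤) | OUT={c:1; rest ⊤}
  B2: | IN={c:1; rest ⊤} | OUT={c:1; rest ⊤}
  B3: | IN={c:1; rest ⊤} | OUT={a:-4, c:1; rest ⊤}
  B4: | IN=(all ⊤) | OUT=(all ⊤)
  B5: | IN=(all ⊤) | OUT=(all ⊤)

Merge at B3: IN[B3] = OUT[B2] = {a: ⊤, b: ⊤, c: 1, d: ⊤, e: ⊤, f: ⊤}
Applying B3's transfer function to that IN value gives OUT[B3] (row B3 above).

Answer: {a: -4, b: ⊤, c: 1, d: ⊤, e: ⊤, f: ⊤}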